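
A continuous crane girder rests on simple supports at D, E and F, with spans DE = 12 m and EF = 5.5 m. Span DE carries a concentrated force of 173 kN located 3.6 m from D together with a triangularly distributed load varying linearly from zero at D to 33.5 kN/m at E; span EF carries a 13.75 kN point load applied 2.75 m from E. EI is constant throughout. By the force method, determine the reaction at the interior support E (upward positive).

Insert a hinge at E; M_E is the redundant, and each span becomes simply supported.
End slopes at the hinge E, treating each span as simply supported:
  span DE: point load 173 at a = 3.6: Pab(L + a)/(6LEI) = 1133/EI
  span DE: triangular load, peak 33.5: w₀L³/(45EI) = 1286/EI
  span EF: point load 13.75 at a = 2.75: Pab(L + b)/(6LEI) = 26/EI
  relative rotation θ_0 = (2420 + 26)/EI = 2446/EI
A unit hogging moment at E produces rotation L₁/(3EI) + L₂/(3EI) = 5.833/EI.
Slope continuity at E: θ_0 = M_E·5.833/EI, so M_E = 2446/5.833 = 419.3 kN·m (hogging).
Span DE, ΣM about D with M_E applied at E: R_E^{DE}·12 = 2231 + 419.3, so R_E^{DE} = 220.8 kN and R_D = 374 − 220.8 = 153.2 kN.
Span EF, ΣM about F: R_E^{EF}·5.5 = 37.81 + 419.3, so R_E^{EF} = 83.11 kN and R_F = 13.75 − 83.11 = -69.36 kN.
R_E = 220.8 + 83.11 = 304 kN.

R_E = 304 kN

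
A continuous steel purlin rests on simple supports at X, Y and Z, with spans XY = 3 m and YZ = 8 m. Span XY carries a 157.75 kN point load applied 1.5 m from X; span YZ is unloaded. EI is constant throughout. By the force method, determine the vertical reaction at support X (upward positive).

Take M_Y as the redundant. Released structure: two simple spans XY and YZ with a hinge at Y.
Rotations at Y on the released spans (each span's end-slope, ×1/EI):
  span XY: point load 157.75 at a = 1.5: Pab(L + a)/(6LEI) = 88.73/EI
  relative rotation θ_0 = (88.73 + 0)/EI = 88.73/EI
A unit hogging moment at Y produces rotation L₁/(3EI) + L₂/(3EI) = 3.667/EI.
Slope continuity at Y: θ_0 = M_Y·3.667/EI, so M_Y = 88.73/3.667 = 24.2 kN·m (hogging).
Span XY, ΣM about X with M_Y applied at Y: R_Y^{XY}·3 = 236.6 + 24.2, so R_Y^{XY} = 86.94 kN and R_X = 157.8 − 86.94 = 70.81 kN.

R_X = 70.81 kN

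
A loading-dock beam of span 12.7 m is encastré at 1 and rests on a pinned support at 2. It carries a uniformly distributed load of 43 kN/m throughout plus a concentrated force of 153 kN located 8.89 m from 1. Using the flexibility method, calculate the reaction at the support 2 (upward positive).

Remove the prop at 2; the released (primary) structure is a cantilever built in at 1.
Deflection at 2 on the released cantilever, summing each load's contribution:
  UDL 43: wL⁴/(8EI) = 139828/EI
  point load 153 at a = 8.89: Pa²(3L − a)/(6EI) = 58867/EI
  δ_0 = 198695/EI
Tip deflection under a unit load at 2: L³/(3EI) = 682.8/EI.
Compatibility at 2: δ_0 − R_2·δ_{22} = 0, so R_2 = 198695/682.8 = 291 kN.

R_2 = 291 kN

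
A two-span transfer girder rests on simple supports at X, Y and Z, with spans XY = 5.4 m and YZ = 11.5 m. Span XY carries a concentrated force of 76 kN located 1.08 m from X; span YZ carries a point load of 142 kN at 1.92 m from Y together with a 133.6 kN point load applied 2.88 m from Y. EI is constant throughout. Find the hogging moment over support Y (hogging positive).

M_Y = 325.9 kN·m

Take M_Y as the redundant. Released structure: two simple spans XY and YZ with a hinge at Y.
End slopes at the hinge Y, treating each span as simply supported:
  span XY: point load 76 at a = 1.08: Pab(L + a)/(6LEI) = 70.92/EI
  span YZ: point load 142 at a = 1.92: Pab(L + b)/(6LEI) = 798/EI
  span YZ: point load 133.6 at a = 2.88: Pab(L + b)/(6LEI) = 967.1/EI
  relative rotation θ_0 = (70.92 + 1765)/EI = 1836/EI
A unit hogging moment at Y produces rotation L₁/(3EI) + L₂/(3EI) = 5.633/EI.
Slope continuity at Y: θ_0 = M_Y·5.633/EI, so M_Y = 1836/5.633 = 325.9 kN·m (hogging).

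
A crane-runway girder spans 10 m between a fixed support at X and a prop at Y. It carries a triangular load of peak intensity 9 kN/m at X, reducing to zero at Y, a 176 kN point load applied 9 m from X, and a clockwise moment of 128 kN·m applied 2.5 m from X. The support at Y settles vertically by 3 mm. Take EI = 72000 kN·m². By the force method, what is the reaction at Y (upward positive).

Choose R_Y as the redundant. The primary structure is the cantilever fixed at X.
Deflection at Y on the released cantilever, summing each load's contribution:
  triangular load, peak 9 at the fixed end: w₀L⁴/(30EI) = 3000/EI
  point load 176 at a = 9: Pa²(3L − a)/(6EI) = 49896/EI
  clockwise couple 128 at a = 2.5: M₀a(2L − a)/(2EI) = 2800/EI
  δ_0 = 55696/EI
Flexibility coefficient — unit upward force at Y: δ_{YY} = L³/(3EI) = 333.3/EI.
With EI = 72000 kN·m²: δ_0 = 0.77356 m and δ_{YY} = 0.00463 m/kN.
Compatibility — the beam at Y must follow the support down by 0.003 m: δ_0 − R_Y·δ_{YY} = 0.003, so R_Y = (0.77356 − 0.003)/0.00463 = 166.4 kN.

R_Y = 166.4 kN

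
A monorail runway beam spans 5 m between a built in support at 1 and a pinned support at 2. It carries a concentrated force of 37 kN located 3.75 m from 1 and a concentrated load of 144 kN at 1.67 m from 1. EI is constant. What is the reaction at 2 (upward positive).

Choose R_2 as the redundant. The primary structure is the cantilever fixed at 1.
Downward deflection at the released point 2 due to the loads:
  point load 37 at a = 3.75: Pa²(3L − a)/(6EI) = 975.6/EI
  point load 144 at a = 1.67: Pa²(3L − a)/(6EI) = 892.2/EI
  δ_0 = 1868/EI
Flexibility coefficient — unit upward force at 2: δ_{22} = L³/(3EI) = 41.67/EI.
The prop prevents deflection at 2: R_2 = δ_0/δ_{22} = 1868/41.67 = 44.83 kN.

R_2 = 44.83 kN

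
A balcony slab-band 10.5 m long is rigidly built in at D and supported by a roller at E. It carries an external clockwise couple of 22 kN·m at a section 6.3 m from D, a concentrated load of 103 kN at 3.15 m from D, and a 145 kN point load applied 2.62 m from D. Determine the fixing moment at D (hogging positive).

M_D = 436.9 kN·m

Release the roller at E. Primary structure: cantilever fixed at D.
Downward deflection at the released point E due to the loads:
  clockwise couple 22 at a = 6.3: M₀a(2L − a)/(2EI) = 1019/EI
  point load 103 at a = 3.15: Pa²(3L − a)/(6EI) = 4829/EI
  point load 145 at a = 2.62: Pa²(3L − a)/(6EI) = 4791/EI
  δ_0 = 10639/EI
Tip deflection under a unit load at E: L³/(3EI) = 385.9/EI.
Compatibility at E: δ_0 − R_E·δ_{EE} = 0, so R_E = 10639/385.9 = 27.57 kN.
Moment equilibrium about D: M_D = Σ(load moments about D) − R_E·L = 726.4 − 27.57×10.5 = 436.9 kN·m.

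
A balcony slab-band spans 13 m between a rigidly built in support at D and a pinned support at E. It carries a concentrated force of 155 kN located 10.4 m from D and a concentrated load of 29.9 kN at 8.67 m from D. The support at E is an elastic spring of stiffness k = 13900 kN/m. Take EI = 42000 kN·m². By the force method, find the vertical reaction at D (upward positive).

R_D = 60.78 kN

Release the roller at E. Primary structure: cantilever fixed at D.
Downward deflection at the released point E due to the loads:
  point load 155 at a = 10.4: Pa²(3L − a)/(6EI) = 79912/EI
  point load 29.9 at a = 8.67: Pa²(3L − a)/(6EI) = 11361/EI
  δ_0 = 91274/EI
Flexibility coefficient — unit upward force at E: δ_{EE} = L³/(3EI) = 732.3/EI.
With EI = 42000 kN·m²: δ_0 = 2.1732 m and δ_{EE} = 0.017437 m/kN.
Compatibility — the spring shortens by R_E/k under the reaction it provides: δ_0 − R_E·δ_{EE} = R_E/k. With 1/k = 0.000072 m/kN, R_E = δ_0 / (δ_{EE} + 1/k) = 2.1732 / (0.017437 + 0.000072) = 124.1 kN.
Vertical equilibrium: R_D = ΣP − R_E = 184.9 − 124.1 = 60.78 kN.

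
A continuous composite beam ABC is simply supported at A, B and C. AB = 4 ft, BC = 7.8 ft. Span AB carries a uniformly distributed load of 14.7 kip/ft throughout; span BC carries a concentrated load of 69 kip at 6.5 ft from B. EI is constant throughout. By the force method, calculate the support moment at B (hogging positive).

M_B = 38.79 kip·ft

Release continuity at B by inserting a hinge; the redundant is the internal moment M_B. The primary structure is two simply-supported spans AB and BC.
Rotations at B on the released spans (each span's end-slope, ×1/EI):
  span AB: UDL 14.7: wL³/(24EI) = 39.2/EI
  span BC: point load 69 at a = 6.5: Pab(L + b)/(6LEI) = 113.4/EI
  relative rotation θ_0 = (39.2 + 113.4)/EI = 152.6/EI
A unit hogging moment at B produces rotation L₁/(3EI) + L₂/(3EI) = 3.933/EI.
Compatibility: M_B·(L₁+L₂)/(3EI) = θ_0, giving M_B = 38.79 kip·ft (hogging).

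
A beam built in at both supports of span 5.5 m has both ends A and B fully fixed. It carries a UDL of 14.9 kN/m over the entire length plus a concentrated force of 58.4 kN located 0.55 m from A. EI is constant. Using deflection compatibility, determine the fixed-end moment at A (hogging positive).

M_A = 63.58 kN·m

Take the two fixed-end moments M_A, M_B as redundants; the released structure is the simple span AB.
On the primary (simply-supported) span, the end slopes from the loading are:
  at A: UDL 14.9: wL³/(24EI) = 103.3/EI
  at B: UDL 14.9: wL³/(24EI) = 103.3/EI
  at A: point load 58.4 at a = 0.55: Pab(L + b)/(6LEI) = 50.35/EI
  at B: point load 58.4 at a = 0.55: Pab(L + a)/(6LEI) = 29.15/EI
  θ_A0 = 153.6/EI,  θ_B0 = 132.4/EI
Flexibility coefficients: a unit moment at one end gives L/(3EI) there and L/(6EI) at the far end, so f₁₁ = f₂₂ = 1.833/EI and f₁₂ = f₂₁ = 0.9167/EI.
Compatibility — zero rotation at each built-in end:
  1.833 M_A + 0.9167 M_B = 153.6
  0.9167 M_A + 1.833 M_B = 132.4
Solving the pair gives M_A = 63.58 kN·m and M_B = 40.45 kN·m (hogging).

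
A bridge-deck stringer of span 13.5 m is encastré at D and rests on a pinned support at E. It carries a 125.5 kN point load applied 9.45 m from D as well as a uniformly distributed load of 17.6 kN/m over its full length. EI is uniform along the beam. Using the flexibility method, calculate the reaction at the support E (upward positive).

Take the reaction at E as the redundant and release it; the primary structure is a cantilever fixed at D.
Deflection at E on the released cantilever, summing each load's contribution:
  point load 125.5 at a = 9.45: Pa²(3L − a)/(6EI) = 57999/EI
  UDL 17.6: wL⁴/(8EI) = 73073/EI
  δ_0 = 131072/EI
Flexibility coefficient — unit upward force at E: δ_{EE} = L³/(3EI) = 820.1/EI.
Compatibility at E: δ_0 − R_E·δ_{EE} = 0, so R_E = 131072/820.1 = 159.8 kN.

R_E = 159.8 kN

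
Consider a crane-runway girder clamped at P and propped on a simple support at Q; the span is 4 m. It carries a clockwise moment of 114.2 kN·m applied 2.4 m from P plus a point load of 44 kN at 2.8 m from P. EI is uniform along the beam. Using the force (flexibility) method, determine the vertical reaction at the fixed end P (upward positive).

Take the reaction at Q as the redundant and release it; the primary structure is a cantilever fixed at P.
Deflection at Q on the released cantilever, summing each load's contribution:
  clockwise couple 114.2 at a = 2.4: M₀a(2L − a)/(2EI) = 767.4/EI
  point load 44 at a = 2.8: Pa²(3L − a)/(6EI) = 528.9/EI
  δ_0 = 1296/EI
Flexibility coefficient — unit upward force at Q: δ_{QQ} = L³/(3EI) = 21.33/EI.
The prop prevents deflection at Q: R_Q = δ_0/δ_{QQ} = 1296/21.33 = 60.77 kN.
Vertical equilibrium: R_P = ΣP − R_Q = 44 − 60.77 = -16.77 kN.

R_P = -16.77 kN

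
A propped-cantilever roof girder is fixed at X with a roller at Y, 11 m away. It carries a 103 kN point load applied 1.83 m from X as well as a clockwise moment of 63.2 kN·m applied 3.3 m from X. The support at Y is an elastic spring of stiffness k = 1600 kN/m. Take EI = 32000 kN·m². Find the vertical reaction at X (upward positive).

R_X = 94.93 kN

Remove the prop at Y; the released (primary) structure is a cantilever built in at X.
Primary-structure tip deflection at Y by superposition:
  point load 103 at a = 1.83: Pa²(3L − a)/(6EI) = 1792/EI
  clockwise couple 63.2 at a = 3.3: M₀a(2L − a)/(2EI) = 1950/EI
  δ_0 = 3742/EI
Tip deflection under a unit load at Y: L³/(3EI) = 443.7/EI.
With EI = 32000 kN·m²: δ_0 = 0.11694 m and δ_{YY} = 0.013865 m/kN.
Compatibility — the spring shortens by R_Y/k under the reaction it provides: δ_0 − R_Y·δ_{YY} = R_Y/k. With 1/k = 0.000625 m/kN, R_Y = δ_0 / (δ_{YY} + 1/k) = 0.11694 / (0.013865 + 0.000625) = 8.07 kN.
Vertical equilibrium: R_X = ΣP − R_Y = 103 − 8.07 = 94.93 kN.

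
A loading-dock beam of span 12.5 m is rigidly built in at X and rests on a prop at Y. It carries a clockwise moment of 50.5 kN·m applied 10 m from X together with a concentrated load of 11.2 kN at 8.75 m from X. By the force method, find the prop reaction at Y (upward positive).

Release the roller at Y. Primary structure: cantilever fixed at X.
Deflection at Y on the released cantilever, summing each load's contribution:
  clockwise couple 50.5 at a = 10: M₀a(2L − a)/(2EI) = 3788/EI
  point load 11.2 at a = 8.75: Pa²(3L − a)/(6EI) = 4109/EI
  δ_0 = 7896/EI
Flexibility coefficient — unit upward force at Y: δ_{YY} = L³/(3EI) = 651/EI.
Compatibility at Y: δ_0 − R_Y·δ_{YY} = 0, so R_Y = 7896/651 = 12.13 kN.

R_Y = 12.13 kN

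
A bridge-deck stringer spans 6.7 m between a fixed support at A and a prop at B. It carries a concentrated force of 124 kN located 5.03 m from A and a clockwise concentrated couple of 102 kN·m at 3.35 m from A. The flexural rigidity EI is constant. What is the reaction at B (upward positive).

Release the roller at B. Primary structure: cantilever fixed at A.
Downward deflection at the released point B due to the loads:
  point load 124 at a = 5.03: Pa²(3L − a)/(6EI) = 7880/EI
  clockwise couple 102 at a = 3.35: M₀a(2L − a)/(2EI) = 1717/EI
  δ_0 = 9597/EI
Tip deflection under a unit load at B: L³/(3EI) = 100.3/EI.
Compatibility at B: δ_0 − R_B·δ_{BB} = 0, so R_B = 9597/100.3 = 95.73 kN.

R_B = 95.73 kN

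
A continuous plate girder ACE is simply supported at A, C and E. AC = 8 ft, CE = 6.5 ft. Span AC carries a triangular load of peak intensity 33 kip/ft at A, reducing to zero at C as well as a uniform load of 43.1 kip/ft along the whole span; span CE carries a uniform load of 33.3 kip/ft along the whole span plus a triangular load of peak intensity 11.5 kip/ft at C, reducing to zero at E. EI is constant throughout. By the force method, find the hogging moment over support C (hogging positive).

Release continuity at C by inserting a hinge; the redundant is the internal moment M_C. The primary structure is two simply-supported spans AC and CE.
Discontinuity in slope at C on the released structure — sum the simple-span end rotations:
  span AC: triangular load, peak 33: 7w₀L³/(360EI) = 328.5/EI
  span AC: UDL 43.1: wL³/(24EI) = 919.5/EI
  span CE: UDL 33.3: wL³/(24EI) = 381/EI
  span CE: triangular load, peak 11.5: w₀L³/(45EI) = 70.18/EI
  relative rotation θ_0 = (1248 + 451.2)/EI = 1699/EI
A unit hogging moment at C produces rotation L₁/(3EI) + L₂/(3EI) = 4.833/EI.
Slope continuity at C: θ_0 = M_C·4.833/EI, so M_C = 1699/4.833 = 351.6 kip·ft (hogging).

M_C = 351.6 kip·ft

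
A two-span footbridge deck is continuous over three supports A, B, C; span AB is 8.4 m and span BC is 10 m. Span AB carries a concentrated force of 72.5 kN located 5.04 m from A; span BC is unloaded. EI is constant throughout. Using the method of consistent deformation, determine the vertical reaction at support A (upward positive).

Take M_B as the redundant. Released structure: two simple spans AB and BC with a hinge at B.
Rotations at B on the released spans (each span's end-slope, ×1/EI):
  span AB: point load 72.5 at a = 5.04: Pab(L + a)/(6LEI) = 327.4/EI
  relative rotation θ_0 = (327.4 + 0)/EI = 327.4/EI
A unit hogging moment at B produces rotation L₁/(3EI) + L₂/(3EI) = 6.133/EI.
Compatibility: M_B·(L₁+L₂)/(3EI) = θ_0, giving M_B = 53.38 kN·m (hogging).
Span AB, ΣM about A with M_B applied at B: R_B^{AB}·8.4 = 365.4 + 53.38, so R_B^{AB} = 49.85 kN and R_A = 72.5 − 49.85 = 22.65 kN.

R_A = 22.65 kN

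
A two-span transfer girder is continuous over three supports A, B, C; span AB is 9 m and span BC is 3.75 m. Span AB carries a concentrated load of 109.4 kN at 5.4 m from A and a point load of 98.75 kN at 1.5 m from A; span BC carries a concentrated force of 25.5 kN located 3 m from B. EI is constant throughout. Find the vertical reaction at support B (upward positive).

Take M_B as the redundant. Released structure: two simple spans AB and BC with a hinge at B.
End slopes at the hinge B, treating each span as simply supported:
  span AB: point load 109.4 at a = 5.4: Pab(L + a)/(6LEI) = 567.1/EI
  span AB: point load 98.75 at a = 1.5: Pab(L + a)/(6LEI) = 216/EI
  span BC: point load 25.5 at a = 3: Pab(L + b)/(6LEI) = 11.47/EI
  relative rotation θ_0 = (783.1 + 11.47)/EI = 794.6/EI
A unit hogging moment at B produces rotation L₁/(3EI) + L₂/(3EI) = 4.25/EI.
Slope continuity at B: θ_0 = M_B·4.25/EI, so M_B = 794.6/4.25 = 187 kN·m (hogging).
Span AB, ΣM about A with M_B applied at B: R_B^{AB}·9 = 738.9 + 187, so R_B^{AB} = 102.9 kN and R_A = 208.2 − 102.9 = 105.3 kN.
Span BC, ΣM about C: R_B^{BC}·3.75 = 19.12 + 187, so R_B^{BC} = 54.96 kN and R_C = 25.5 − 54.96 = -29.46 kN.
R_B = 102.9 + 54.96 = 157.8 kN.

R_B = 157.8 kN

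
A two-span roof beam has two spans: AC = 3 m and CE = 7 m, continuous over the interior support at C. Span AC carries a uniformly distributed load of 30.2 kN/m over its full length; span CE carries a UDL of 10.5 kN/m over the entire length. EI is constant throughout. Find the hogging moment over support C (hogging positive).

M_C = 55.21 kN·m

Insert a hinge at C; M_C is the redundant, and each span becomes simply supported.
Discontinuity in slope at C on the released structure — sum the simple-span end rotations:
  span AC: UDL 30.2: wL³/(24EI) = 33.98/EI
  span CE: UDL 10.5: wL³/(24EI) = 150.1/EI
  relative rotation θ_0 = (33.98 + 150.1)/EI = 184/EI
A unit hogging moment at C produces rotation L₁/(3EI) + L₂/(3EI) = 3.333/EI.
Compatibility: M_C·(L₁+L₂)/(3EI) = θ_0, giving M_C = 55.21 kN·m (hogging).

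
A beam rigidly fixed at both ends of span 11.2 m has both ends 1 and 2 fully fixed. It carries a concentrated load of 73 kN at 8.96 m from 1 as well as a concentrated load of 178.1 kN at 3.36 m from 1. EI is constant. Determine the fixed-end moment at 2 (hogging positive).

M_2 = 230.3 kN·m

Take the two fixed-end moments M_1, M_2 as redundants; the released structure is the simple span 12.
On the primary (simply-supported) span, the end slopes from the loading are:
  at 1: point load 73 at a = 8.96: Pab(L + b)/(6LEI) = 293/EI
  at 2: point load 73 at a = 8.96: Pab(L + a)/(6LEI) = 439.5/EI
  at 1: point load 178.1 at a = 3.36: Pab(L + b)/(6LEI) = 1329/EI
  at 2: point load 178.1 at a = 3.36: Pab(L + a)/(6LEI) = 1017/EI
  θ_10 = 1622/EI,  θ_20 = 1456/EI
Flexibility coefficients: a unit moment at one end gives L/(3EI) there and L/(6EI) at the far end, so f₁₁ = f₂₂ = 3.733/EI and f₁₂ = f₂₁ = 1.867/EI.
Compatibility — zero rotation at each built-in end:
  3.733 M_1 + 1.867 M_2 = 1622
  1.867 M_1 + 3.733 M_2 = 1456
Solving the pair gives M_1 = 319.4 kN·m and M_2 = 230.3 kN·m (hogging).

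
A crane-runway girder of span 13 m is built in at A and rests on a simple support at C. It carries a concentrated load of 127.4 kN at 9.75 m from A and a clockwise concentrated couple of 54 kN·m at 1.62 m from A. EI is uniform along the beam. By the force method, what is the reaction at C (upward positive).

Remove the prop at C; the released (primary) structure is a cantilever built in at A.
Primary-structure tip deflection at C by superposition:
  point load 127.4 at a = 9.75: Pa²(3L − a)/(6EI) = 59041/EI
  clockwise couple 54 at a = 1.62: M₀a(2L − a)/(2EI) = 1066/EI
  δ_0 = 60107/EI
Tip deflection under a unit load at C: L³/(3EI) = 732.3/EI.
The prop prevents deflection at C: R_C = δ_0/δ_{CC} = 60107/732.3 = 82.08 kN.

R_C = 82.08 kN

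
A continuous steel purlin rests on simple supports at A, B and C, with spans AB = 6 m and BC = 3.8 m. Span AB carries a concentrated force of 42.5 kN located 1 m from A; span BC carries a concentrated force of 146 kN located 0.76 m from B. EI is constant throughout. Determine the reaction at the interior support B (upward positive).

Release continuity at B by inserting a hinge; the redundant is the internal moment M_B. The primary structure is two simply-supported spans AB and BC.
End slopes at the hinge B, treating each span as simply supported:
  span AB: point load 42.5 at a = 1: Pab(L + a)/(6LEI) = 41.32/EI
  span BC: point load 146 at a = 0.76: Pab(L + b)/(6LEI) = 101.2/EI
  relative rotation θ_0 = (41.32 + 101.2)/EI = 142.5/EI
A unit hogging moment at B produces rotation L₁/(3EI) + L₂/(3EI) = 3.267/EI.
Compatibility: M_B·(L₁+L₂)/(3EI) = θ_0, giving M_B = 43.63 kN·m (hogging).
Span AB, ΣM about A with M_B applied at B: R_B^{AB}·6 = 42.5 + 43.63, so R_B^{AB} = 14.35 kN and R_A = 42.5 − 14.35 = 28.15 kN.
Span BC, ΣM about C: R_B^{BC}·3.8 = 443.8 + 43.63, so R_B^{BC} = 128.3 kN and R_C = 146 − 128.3 = 17.72 kN.
R_B = 14.35 + 128.3 = 142.6 kN.

R_B = 142.6 kN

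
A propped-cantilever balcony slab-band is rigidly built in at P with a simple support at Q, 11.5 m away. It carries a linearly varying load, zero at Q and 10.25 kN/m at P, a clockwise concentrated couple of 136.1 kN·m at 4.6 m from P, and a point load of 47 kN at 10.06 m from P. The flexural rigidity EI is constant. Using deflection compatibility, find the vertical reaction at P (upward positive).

Release the roller at Q. Primary structure: cantilever fixed at P.
Deflection at Q on the released cantilever, summing each load's contribution:
  triangular load, peak 10.25 at the fixed end: w₀L⁴/(30EI) = 5976/EI
  clockwise couple 136.1 at a = 4.6: M₀a(2L − a)/(2EI) = 5760/EI
  point load 47 at a = 10.06: Pa²(3L − a)/(6EI) = 19375/EI
  δ_0 = 31111/EI
Tip deflection under a unit load at Q: L³/(3EI) = 507/EI.
Compatibility at Q: δ_0 − R_Q·δ_{QQ} = 0, so R_Q = 31111/507 = 61.37 kN.
Vertical equilibrium: R_P = ΣP − R_Q = 105.9 − 61.37 = 44.57 kN.

R_P = 44.57 kN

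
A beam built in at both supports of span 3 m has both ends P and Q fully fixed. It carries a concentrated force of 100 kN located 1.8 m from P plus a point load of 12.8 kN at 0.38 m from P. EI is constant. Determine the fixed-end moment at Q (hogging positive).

Take the two fixed-end moments M_P, M_Q as redundants; the released structure is the simple span PQ.
Simple-span end rotations at P and Q under the given loads:
  at P: point load 100 at a = 1.8: Pab(L + b)/(6LEI) = 50.4/EI
  at Q: point load 100 at a = 1.8: Pab(L + a)/(6LEI) = 57.6/EI
  at P: point load 12.8 at a = 0.38: Pab(L + b)/(6LEI) = 3.979/EI
  at Q: point load 12.8 at a = 0.38: Pab(L + a)/(6LEI) = 2.393/EI
  θ_P0 = 54.38/EI,  θ_Q0 = 59.99/EI
Flexibility coefficients: a unit moment at one end gives L/(3EI) there and L/(6EI) at the far end, so f₁₁ = f₂₂ = 1/EI and f₁₂ = f₂₁ = 0.5/EI.
Compatibility — zero rotation at each built-in end:
  1 M_P + 0.5 M_Q = 54.38
  0.5 M_P + 1 M_Q = 59.99
Solving the pair gives M_P = 32.51 kN·m and M_Q = 43.74 kN·m (hogging).

M_Q = 43.74 kN·m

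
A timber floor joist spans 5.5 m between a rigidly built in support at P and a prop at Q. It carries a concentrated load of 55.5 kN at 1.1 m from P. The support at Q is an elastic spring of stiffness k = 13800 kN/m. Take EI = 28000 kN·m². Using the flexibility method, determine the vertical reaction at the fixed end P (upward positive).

Release the roller at Q. Primary structure: cantilever fixed at P.
Deflection at Q on the released cantilever, summing each load's contribution:
  point load 55.5 at a = 1.1: Pa²(3L − a)/(6EI) = 172.4/EI
Flexibility coefficient — unit upward force at Q: δ_{QQ} = L³/(3EI) = 55.46/EI.
With EI = 28000 kN·m²: δ_0 = 0.006156 m and δ_{QQ} = 0.001981 m/kN.
Compatibility — the spring shortens by R_Q/k under the reaction it provides: δ_0 − R_Q·δ_{QQ} = R_Q/k. With 1/k = 0.000072 m/kN, R_Q = δ_0 / (δ_{QQ} + 1/k) = 0.006156 / (0.001981 + 0.000072) = 2.998 kN.
Vertical equilibrium: R_P = ΣP − R_Q = 55.5 − 2.998 = 52.5 kN.

R_P = 52.5 kN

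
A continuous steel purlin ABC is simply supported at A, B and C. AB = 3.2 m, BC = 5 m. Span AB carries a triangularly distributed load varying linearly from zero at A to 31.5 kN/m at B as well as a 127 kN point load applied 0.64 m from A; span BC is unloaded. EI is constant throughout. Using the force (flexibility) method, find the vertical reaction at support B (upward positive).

R_B = 71.1 kN

Take M_B as the redundant. Released structure: two simple spans AB and BC with a hinge at B.
Rotations at B on the released spans (each span's end-slope, ×1/EI):
  span AB: triangular load, peak 31.5: w₀L³/(45EI) = 22.94/EI
  span AB: point load 127 at a = 0.64: Pab(L + a)/(6LEI) = 41.62/EI
  relative rotation θ_0 = (64.55 + 0)/EI = 64.55/EI
A unit hogging moment at B produces rotation L₁/(3EI) + L₂/(3EI) = 2.733/EI.
Compatibility: M_B·(L₁+L₂)/(3EI) = θ_0, giving M_B = 23.62 kN·m (hogging).
Span AB, ΣM about A with M_B applied at B: R_B^{AB}·3.2 = 188.8 + 23.62, so R_B^{AB} = 66.38 kN and R_A = 177.4 − 66.38 = 111 kN.
Span BC, ΣM about C: R_B^{BC}·5 = 0 + 23.62, so R_B^{BC} = 4.723 kN and R_C = 0 − 4.723 = -4.723 kN.
R_B = 66.38 + 4.723 = 71.1 kN.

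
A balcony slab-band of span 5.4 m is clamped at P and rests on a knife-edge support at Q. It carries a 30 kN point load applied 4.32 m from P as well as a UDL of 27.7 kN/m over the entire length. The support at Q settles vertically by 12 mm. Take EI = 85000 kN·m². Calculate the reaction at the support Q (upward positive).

Release the roller at Q. Primary structure: cantilever fixed at P.
Deflection at Q on the released cantilever, summing each load's contribution:
  point load 30 at a = 4.32: Pa²(3L − a)/(6EI) = 1109/EI
  UDL 27.7: wL⁴/(8EI) = 2944/EI
  δ_0 = 4053/EI
Flexibility coefficient — unit upward force at Q: δ_{QQ} = L³/(3EI) = 52.49/EI.
With EI = 85000 kN·m²: δ_0 = 0.047679 m and δ_{QQ} = 0.000618 m/kN.
Compatibility — the beam at Q must follow the support down by 0.012 m: δ_0 − R_Q·δ_{QQ} = 0.012, so R_Q = (0.047679 − 0.012)/0.000618 = 57.78 kN.

R_Q = 57.78 kN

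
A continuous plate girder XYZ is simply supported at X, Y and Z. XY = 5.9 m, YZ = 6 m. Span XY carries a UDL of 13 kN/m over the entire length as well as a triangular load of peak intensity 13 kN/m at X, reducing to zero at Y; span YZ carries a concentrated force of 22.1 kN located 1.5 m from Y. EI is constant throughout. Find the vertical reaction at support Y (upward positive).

R_Y = 85.22 kN

Take M_Y as the redundant. Released structure: two simple spans XY and YZ with a hinge at Y.
Discontinuity in slope at Y on the released structure — sum the simple-span end rotations:
  span XY: UDL 13: wL³/(24EI) = 111.2/EI
  span XY: triangular load, peak 13: 7w₀L³/(360EI) = 51.92/EI
  span YZ: point load 22.1 at a = 1.5: Pab(L + b)/(6LEI) = 43.51/EI
  relative rotation θ_0 = (163.2 + 43.51)/EI = 206.7/EI
A unit hogging moment at Y produces rotation L₁/(3EI) + L₂/(3EI) = 3.967/EI.
Compatibility: M_Y·(L₁+L₂)/(3EI) = θ_0, giving M_Y = 52.1 kN·m (hogging).
Span XY, ΣM about X with M_Y applied at Y: R_Y^{XY}·5.9 = 301.7 + 52.1, so R_Y^{XY} = 59.96 kN and R_X = 115 − 59.96 = 55.09 kN.
Span YZ, ΣM about Z: R_Y^{YZ}·6 = 99.45 + 52.1, so R_Y^{YZ} = 25.26 kN and R_Z = 22.1 − 25.26 = -3.159 kN.
R_Y = 59.96 + 25.26 = 85.22 kN.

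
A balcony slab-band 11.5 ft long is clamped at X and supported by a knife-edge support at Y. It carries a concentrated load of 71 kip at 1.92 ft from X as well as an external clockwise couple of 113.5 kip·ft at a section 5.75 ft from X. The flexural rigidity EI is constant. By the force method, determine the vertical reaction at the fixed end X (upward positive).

R_X = 57.09 kip

Take the reaction at Y as the redundant and release it; the primary structure is a cantilever fixed at X.
Free-end deflection of the primary structure under the applied loading (downward +):
  point load 71 at a = 1.92: Pa²(3L − a)/(6EI) = 1421/EI
  clockwise couple 113.5 at a = 5.75: M₀a(2L − a)/(2EI) = 5629/EI
  δ_0 = 7050/EI
Flexibility coefficient — unit upward force at Y: δ_{YY} = L³/(3EI) = 507/EI.
The prop prevents deflection at Y: R_Y = δ_0/δ_{YY} = 7050/507 = 13.91 kip.
Vertical equilibrium: R_X = ΣP − R_Y = 71 − 13.91 = 57.09 kip.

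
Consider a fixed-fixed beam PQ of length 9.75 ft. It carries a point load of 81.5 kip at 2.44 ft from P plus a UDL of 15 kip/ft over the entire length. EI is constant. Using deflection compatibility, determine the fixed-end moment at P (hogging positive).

M_P = 230.6 kip·ft

Release both end moments; the primary structure is a simply-supported span PQ with redundants M_P and M_Q.
On the primary (simply-supported) span, the end slopes from the loading are:
  at P: point load 81.5 at a = 2.44: Pab(L + b)/(6LEI) = 423.9/EI
  at Q: point load 81.5 at a = 2.44: Pab(L + a)/(6LEI) = 302.9/EI
  at P: UDL 15: wL³/(24EI) = 579.3/EI
  at Q: UDL 15: wL³/(24EI) = 579.3/EI
  θ_P0 = 1003/EI,  θ_Q0 = 882.2/EI
Flexibility coefficients: a unit moment at one end gives L/(3EI) there and L/(6EI) at the far end, so f₁₁ = f₂₂ = 3.25/EI and f₁₂ = f₂₁ = 1.625/EI.
Compatibility — zero rotation at each built-in end:
  3.25 M_P + 1.625 M_Q = 1003
  1.625 M_P + 3.25 M_Q = 882.2
Solving the pair gives M_P = 230.6 kip·ft and M_Q = 156.1 kip·ft (hogging).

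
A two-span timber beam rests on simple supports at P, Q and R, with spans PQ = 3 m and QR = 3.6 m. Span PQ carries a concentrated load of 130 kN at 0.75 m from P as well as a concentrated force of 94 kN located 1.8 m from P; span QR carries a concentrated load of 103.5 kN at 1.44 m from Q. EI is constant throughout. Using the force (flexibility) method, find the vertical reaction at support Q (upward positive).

R_Q = 202.6 kN

Insert a hinge at Q; M_Q is the redundant, and each span becomes simply supported.
Discontinuity in slope at Q on the released structure — sum the simple-span end rotations:
  span PQ: point load 130 at a = 0.75: Pab(L + a)/(6LEI) = 45.7/EI
  span PQ: point load 94 at a = 1.8: Pab(L + a)/(6LEI) = 54.14/EI
  span QR: point load 103.5 at a = 1.44: Pab(L + b)/(6LEI) = 85.85/EI
  relative rotation θ_0 = (99.85 + 85.85)/EI = 185.7/EI
A unit hogging moment at Q produces rotation L₁/(3EI) + L₂/(3EI) = 2.2/EI.
Slope continuity at Q: θ_0 = M_Q·2.2/EI, so M_Q = 185.7/2.2 = 84.41 kN·m (hogging).
Span PQ, ΣM about P with M_Q applied at Q: R_Q^{PQ}·3 = 266.7 + 84.41, so R_Q^{PQ} = 117 kN and R_P = 224 − 117 = 107 kN.
Span QR, ΣM about R: R_Q^{QR}·3.6 = 223.6 + 84.41, so R_Q^{QR} = 85.55 kN and R_R = 103.5 − 85.55 = 17.95 kN.
R_Q = 117 + 85.55 = 202.6 kN.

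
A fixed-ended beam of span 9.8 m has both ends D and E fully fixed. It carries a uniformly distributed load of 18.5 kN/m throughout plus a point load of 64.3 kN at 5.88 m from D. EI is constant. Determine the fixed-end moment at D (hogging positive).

M_D = 208.6 kN·m

Release both end moments; the primary structure is a simply-supported span DE with redundants M_D and M_E.
End rotations of the released simple span under the applied load (×1/EI):
  at D: UDL 18.5: wL³/(24EI) = 725.5/EI
  at E: UDL 18.5: wL³/(24EI) = 725.5/EI
  at D: point load 64.3 at a = 5.88: Pab(L + b)/(6LEI) = 345.8/EI
  at E: point load 64.3 at a = 5.88: Pab(L + a)/(6LEI) = 395.2/EI
  θ_D0 = 1071/EI,  θ_E0 = 1121/EI
Flexibility coefficients: a unit moment at one end gives L/(3EI) there and L/(6EI) at the far end, so f₁₁ = f₂₂ = 3.267/EI and f₁₂ = f₂₁ = 1.633/EI.
Compatibility — zero rotation at each built-in end:
  3.267 M_D + 1.633 M_E = 1071
  1.633 M_D + 3.267 M_E = 1121
Solving the pair gives M_D = 208.6 kN·m and M_E = 238.8 kN·m (hogging).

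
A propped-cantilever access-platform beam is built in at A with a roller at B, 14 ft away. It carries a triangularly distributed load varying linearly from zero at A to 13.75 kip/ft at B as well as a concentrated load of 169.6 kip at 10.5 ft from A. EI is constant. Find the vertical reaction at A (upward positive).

R_A = 105.6 kip

Remove the prop at B; the released (primary) structure is a cantilever built in at A.
Free-end deflection of the primary structure under the applied loading (downward +):
  triangular load, peak 13.75 at the free end: 11w₀L⁴/(120EI) = 48420/EI
  point load 169.6 at a = 10.5: Pa²(3L − a)/(6EI) = 98167/EI
  δ_0 = 146587/EI
Tip deflection under a unit load at B: L³/(3EI) = 914.7/EI.
Compatibility at B: δ_0 − R_B·δ_{BB} = 0, so R_B = 146587/914.7 = 160.3 kip.
Vertical equilibrium: R_A = ΣP − R_B = 265.9 − 160.3 = 105.6 kip.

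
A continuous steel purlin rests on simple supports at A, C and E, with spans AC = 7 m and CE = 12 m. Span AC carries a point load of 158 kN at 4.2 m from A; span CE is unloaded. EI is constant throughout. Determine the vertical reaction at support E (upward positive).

R_E = -6.52 kN

Release continuity at C by inserting a hinge; the redundant is the internal moment M_C. The primary structure is two simply-supported spans AC and CE.
End slopes at the hinge C, treating each span as simply supported:
  span AC: point load 158 at a = 4.2: Pab(L + a)/(6LEI) = 495.5/EI
  relative rotation θ_0 = (495.5 + 0)/EI = 495.5/EI
A unit hogging moment at C produces rotation L₁/(3EI) + L₂/(3EI) = 6.333/EI.
Slope continuity at C: θ_0 = M_C·6.333/EI, so M_C = 495.5/6.333 = 78.23 kN·m (hogging).
Span CE, ΣM about E: R_C^{CE}·12 = 0 + 78.23, so R_C^{CE} = 6.52 kN and R_E = 0 − 6.52 = -6.52 kN.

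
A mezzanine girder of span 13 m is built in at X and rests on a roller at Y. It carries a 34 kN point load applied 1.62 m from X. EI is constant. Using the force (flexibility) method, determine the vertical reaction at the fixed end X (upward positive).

R_X = 33.24 kN

Take the reaction at Y as the redundant and release it; the primary structure is a cantilever fixed at X.
Free-end deflection of the primary structure under the applied loading (downward +):
  point load 34 at a = 1.62: Pa²(3L − a)/(6EI) = 555.9/EI
Flexibility coefficient — unit upward force at Y: δ_{YY} = L³/(3EI) = 732.3/EI.
Compatibility at Y: δ_0 − R_Y·δ_{YY} = 0, so R_Y = 555.9/732.3 = 0.7591 kN.
Vertical equilibrium: R_X = ΣP − R_Y = 34 − 0.7591 = 33.24 kN.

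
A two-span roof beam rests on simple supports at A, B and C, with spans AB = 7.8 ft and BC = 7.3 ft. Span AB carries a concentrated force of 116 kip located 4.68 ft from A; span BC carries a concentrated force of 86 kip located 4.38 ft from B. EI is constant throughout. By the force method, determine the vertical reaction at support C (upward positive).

Release continuity at B by inserting a hinge; the redundant is the internal moment M_B. The primary structure is two simply-supported spans AB and BC.
Discontinuity in slope at B on the released structure — sum the simple-span end rotations:
  span AB: point load 116 at a = 4.68: Pab(L + a)/(6LEI) = 451.7/EI
  span BC: point load 86 at a = 4.38: Pab(L + b)/(6LEI) = 256.6/EI
  relative rotation θ_0 = (451.7 + 256.6)/EI = 708.3/EI
A unit hogging moment at B produces rotation L₁/(3EI) + L₂/(3EI) = 5.033/EI.
Compatibility: M_B·(L₁+L₂)/(3EI) = θ_0, giving M_B = 140.7 kip·ft (hogging).
Span BC, ΣM about C: R_B^{BC}·7.3 = 251.1 + 140.7, so R_B^{BC} = 53.68 kip and R_C = 86 − 53.68 = 32.32 kip.

R_C = 32.32 kip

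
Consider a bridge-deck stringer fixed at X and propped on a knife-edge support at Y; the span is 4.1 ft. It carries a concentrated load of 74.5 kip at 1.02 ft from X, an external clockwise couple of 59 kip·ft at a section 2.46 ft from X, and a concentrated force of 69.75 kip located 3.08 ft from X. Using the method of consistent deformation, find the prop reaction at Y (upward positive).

R_Y = 68.73 kip

Choose R_Y as the redundant. The primary structure is the cantilever fixed at X.
Deflection at Y on the released cantilever, summing each load's contribution:
  point load 74.5 at a = 1.02: Pa²(3L − a)/(6EI) = 145.7/EI
  clockwise couple 59 at a = 2.46: M₀a(2L − a)/(2EI) = 416.6/EI
  point load 69.75 at a = 3.08: Pa²(3L − a)/(6EI) = 1017/EI
  δ_0 = 1579/EI
Flexibility coefficient — unit upward force at Y: δ_{YY} = L³/(3EI) = 22.97/EI.
The prop prevents deflection at Y: R_Y = δ_0/δ_{YY} = 1579/22.97 = 68.73 kip.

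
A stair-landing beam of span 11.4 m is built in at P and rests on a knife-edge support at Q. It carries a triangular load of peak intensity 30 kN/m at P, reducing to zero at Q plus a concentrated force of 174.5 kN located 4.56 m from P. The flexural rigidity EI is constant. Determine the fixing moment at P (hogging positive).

Release the roller at Q. Primary structure: cantilever fixed at P.
Free-end deflection of the primary structure under the applied loading (downward +):
  triangular load, peak 30 at the fixed end: w₀L⁴/(30EI) = 16890/EI
  point load 174.5 at a = 4.56: Pa²(3L − a)/(6EI) = 17925/EI
  δ_0 = 34814/EI
Flexibility coefficient — unit upward force at Q: δ_{QQ} = L³/(3EI) = 493.8/EI.
Compatibility at Q: δ_0 − R_Q·δ_{QQ} = 0, so R_Q = 34814/493.8 = 70.5 kN.
Moment equilibrium about P: M_P = Σ(load moments about P) − R_Q·L = 1446 − 70.5×11.4 = 641.9 kN·m.

M_P = 641.9 kN·m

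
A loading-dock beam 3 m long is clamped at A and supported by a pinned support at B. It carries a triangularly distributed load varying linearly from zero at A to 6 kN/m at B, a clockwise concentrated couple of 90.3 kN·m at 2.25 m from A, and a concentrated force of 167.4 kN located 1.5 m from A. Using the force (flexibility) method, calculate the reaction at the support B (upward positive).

Remove the prop at B; the released (primary) structure is a cantilever built in at A.
Free-end deflection of the primary structure under the applied loading (downward +):
  triangular load, peak 6 at the free end: 11w₀L⁴/(120EI) = 44.55/EI
  clockwise couple 90.3 at a = 2.25: M₀a(2L − a)/(2EI) = 381/EI
  point load 167.4 at a = 1.5: Pa²(3L − a)/(6EI) = 470.8/EI
  δ_0 = 896.3/EI
Tip deflection under a unit load at B: L³/(3EI) = 9/EI.
Compatibility at B: δ_0 − R_B·δ_{BB} = 0, so R_B = 896.3/9 = 99.59 kN.

R_B = 99.59 kN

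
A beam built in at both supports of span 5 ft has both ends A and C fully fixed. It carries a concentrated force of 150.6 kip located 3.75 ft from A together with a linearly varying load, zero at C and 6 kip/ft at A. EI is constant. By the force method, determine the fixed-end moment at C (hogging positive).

Release both end moments; the primary structure is a simply-supported span AC with redundants M_A and M_C.
Simple-span end rotations at A and C under the given loads:
  at A: point load 150.6 at a = 3.75: Pab(L + b)/(6LEI) = 147.1/EI
  at C: point load 150.6 at a = 3.75: Pab(L + a)/(6LEI) = 205.9/EI
  at A: triangular load, peak 6: w₀L³/(45EI) = 16.67/EI
  at C: triangular load, peak 6: 7w₀L³/(360EI) = 14.58/EI
  θ_A0 = 163.7/EI,  θ_C0 = 220.5/EI
Flexibility coefficients: a unit moment at one end gives L/(3EI) there and L/(6EI) at the far end, so f₁₁ = f₂₂ = 1.667/EI and f₁₂ = f₂₁ = 0.8333/EI.
Compatibility — zero rotation at each built-in end:
  1.667 M_A + 0.8333 M_C = 163.7
  0.8333 M_A + 1.667 M_C = 220.5
Solving the pair gives M_A = 42.8 kip·ft and M_C = 110.9 kip·ft (hogging).

M_C = 110.9 kip·ft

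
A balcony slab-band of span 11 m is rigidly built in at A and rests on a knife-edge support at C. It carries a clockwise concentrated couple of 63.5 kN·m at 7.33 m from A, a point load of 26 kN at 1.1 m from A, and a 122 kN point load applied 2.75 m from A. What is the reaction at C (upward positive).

Release the roller at C. Primary structure: cantilever fixed at A.
Free-end deflection of the primary structure under the applied loading (downward +):
  clockwise couple 63.5 at a = 7.33: M₀a(2L − a)/(2EI) = 3414/EI
  point load 26 at a = 1.1: Pa²(3L − a)/(6EI) = 167.3/EI
  point load 122 at a = 2.75: Pa²(3L − a)/(6EI) = 4652/EI
  δ_0 = 8233/EI
Tip deflection under a unit load at C: L³/(3EI) = 443.7/EI.
The prop prevents deflection at C: R_C = δ_0/δ_{CC} = 8233/443.7 = 18.56 kN.

R_C = 18.56 kN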